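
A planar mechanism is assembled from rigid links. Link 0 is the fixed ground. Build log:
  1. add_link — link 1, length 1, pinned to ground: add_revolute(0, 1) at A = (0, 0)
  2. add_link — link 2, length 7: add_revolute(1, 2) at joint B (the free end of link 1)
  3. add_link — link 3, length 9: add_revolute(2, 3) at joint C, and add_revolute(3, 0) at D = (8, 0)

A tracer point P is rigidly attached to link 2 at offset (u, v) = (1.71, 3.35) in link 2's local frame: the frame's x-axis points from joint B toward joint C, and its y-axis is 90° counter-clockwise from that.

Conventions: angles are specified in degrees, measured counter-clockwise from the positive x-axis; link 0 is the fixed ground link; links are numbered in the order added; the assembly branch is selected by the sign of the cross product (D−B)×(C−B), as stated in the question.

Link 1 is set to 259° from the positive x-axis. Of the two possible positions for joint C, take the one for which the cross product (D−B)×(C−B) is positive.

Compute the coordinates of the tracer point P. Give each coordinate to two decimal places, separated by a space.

A=(0,0), D=(8.00,0)
B = A + 1.00·(cos259°, sin259°) = (-0.1908, -0.9816)
|BD| = 8.2494
circle(B,7.00) ∩ circle(D,9.00): a=2.1852, h=6.6502
  candidates: C₊=(1.1875,5.8813) cross=54.860; C₋=(2.7702,-7.3245) cross=-54.860
  branch + wants cross > 0 → take C=(1.1875,5.8813) (cross=54.860)
ex = (C−B)/|BC| = (0.1969,0.9804); ey = (-0.9804,0.1969)
P = B + 1.71·ex + 3.35·ey = (-3.1385,1.3545)

-3.14 1.35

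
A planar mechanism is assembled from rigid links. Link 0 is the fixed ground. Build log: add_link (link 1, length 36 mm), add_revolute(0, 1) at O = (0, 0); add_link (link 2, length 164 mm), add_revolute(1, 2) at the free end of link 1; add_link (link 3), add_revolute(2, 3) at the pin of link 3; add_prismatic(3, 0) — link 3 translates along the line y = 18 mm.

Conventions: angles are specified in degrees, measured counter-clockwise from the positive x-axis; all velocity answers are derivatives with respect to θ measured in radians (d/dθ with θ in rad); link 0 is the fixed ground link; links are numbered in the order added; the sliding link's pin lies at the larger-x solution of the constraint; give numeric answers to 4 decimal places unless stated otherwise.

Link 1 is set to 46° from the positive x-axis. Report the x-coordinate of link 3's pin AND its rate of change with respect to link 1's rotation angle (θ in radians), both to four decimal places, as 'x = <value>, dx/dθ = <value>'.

geometry: r = 36 mm, L = 164 mm, e = 18 mm
crank pin P = (r cos θ, r sin θ) = (25.007701, 25.896233)
h = r sin θ − e = 25.896233 − 18 = 7.896233
x = r cos θ + √(L² − h²) = 25.007701 + 163.809797 = 188.817498
dx/dθ = −r sin θ − h·r cos θ/√(L² − h²) (θ in radians; h = 7.896233) = -27.101696

x = 188.8175, dx/dθ = -27.1017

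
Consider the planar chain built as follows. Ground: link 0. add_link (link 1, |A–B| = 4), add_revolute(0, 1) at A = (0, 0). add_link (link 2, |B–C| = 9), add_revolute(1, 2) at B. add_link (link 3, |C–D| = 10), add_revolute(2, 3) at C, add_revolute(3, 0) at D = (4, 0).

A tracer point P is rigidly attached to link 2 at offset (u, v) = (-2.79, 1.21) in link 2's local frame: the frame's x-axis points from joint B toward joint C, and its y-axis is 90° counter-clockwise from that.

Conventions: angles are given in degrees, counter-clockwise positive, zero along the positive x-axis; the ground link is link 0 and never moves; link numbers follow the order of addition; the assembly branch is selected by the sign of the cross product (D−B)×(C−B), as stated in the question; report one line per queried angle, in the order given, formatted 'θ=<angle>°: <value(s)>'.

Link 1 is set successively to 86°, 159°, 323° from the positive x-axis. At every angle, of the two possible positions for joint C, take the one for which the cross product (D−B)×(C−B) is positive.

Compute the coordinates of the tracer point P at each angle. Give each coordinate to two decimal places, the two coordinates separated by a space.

A=(0,0), D=(4.00,0)
θ=86°: B = A + 4.00·(cos86°, sin86°) = (0.2790, 3.9903)
θ=86°: |BD| = 5.4560
θ=86°: circle(B,9.00) ∩ circle(D,10.00): a=0.9868, h=8.9457
θ=86°:   candidates: C₊=(7.4945,9.3695) cross=48.808; C₋=(-5.5905,-2.8324) cross=-48.808
θ=86°:   branch + wants cross > 0 → take C=(7.4945,9.3695) (cross=48.808)
θ=86°: ex = (C−B)/|BC| = (0.8017,0.5977); ey = (-0.5977,0.8017)
θ=86°: P = B + -2.79·ex + 1.21·ey = (-2.6810,3.2928)
θ=159°: B = A + 4.00·(cos159°, sin159°) = (-3.7343, 1.4335)
θ=159°: |BD| = 7.8660
θ=159°: circle(B,9.00) ∩ circle(D,10.00): a=2.7253, h=8.5775
θ=159°:   candidates: C₊=(0.5085,9.3707) cross=67.471; C₋=(-2.6178,-7.4970) cross=-67.471
θ=159°:   branch + wants cross > 0 → take C=(0.5085,9.3707) (cross=67.471)
θ=159°: ex = (C−B)/|BC| = (0.4714,0.8819); ey = (-0.8819,0.4714)
θ=159°: P = B + -2.79·ex + 1.21·ey = (-6.1167,-0.4566)
θ=323°: B = A + 4.00·(cos323°, sin323°) = (3.1945, -2.4073)
θ=323°: |BD| = 2.5384
θ=323°: circle(B,9.00) ∩ circle(D,10.00): a=-2.4732, h=8.6535
θ=323°:   candidates: C₊=(-5.7965,-2.0069) cross=21.966; C₋=(10.6161,-7.4985) cross=-21.966
θ=323°:   branch + wants cross > 0 → take C=(-5.7965,-2.0069) (cross=21.966)
θ=323°: ex = (C−B)/|BC| = (-0.9990,0.0445); ey = (-0.0445,-0.9990)
θ=323°: P = B + -2.79·ex + 1.21·ey = (5.9280,-3.7402)

θ=86°: -2.68 3.29
θ=159°: -6.12 -0.46
θ=323°: 5.93 -3.74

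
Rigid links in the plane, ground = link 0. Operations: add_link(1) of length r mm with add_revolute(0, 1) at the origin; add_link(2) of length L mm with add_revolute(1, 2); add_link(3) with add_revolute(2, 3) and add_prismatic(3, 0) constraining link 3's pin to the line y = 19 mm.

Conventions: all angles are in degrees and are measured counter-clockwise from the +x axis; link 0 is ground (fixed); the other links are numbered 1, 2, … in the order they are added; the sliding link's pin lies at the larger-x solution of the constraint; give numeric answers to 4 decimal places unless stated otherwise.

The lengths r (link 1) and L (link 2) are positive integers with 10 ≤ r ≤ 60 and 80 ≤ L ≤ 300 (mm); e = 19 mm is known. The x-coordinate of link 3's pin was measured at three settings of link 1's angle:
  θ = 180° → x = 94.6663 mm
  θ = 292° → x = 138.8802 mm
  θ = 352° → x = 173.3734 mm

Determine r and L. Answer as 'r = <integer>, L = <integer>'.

constraint per measurement: (x − r cos θ)² + (r sin θ − e)² = L²
subtracting the θ₁ and θ₂ equations cancels the r² and L² terms:
r = (x₁² − x₂²) / (2[(x₁cos θ₁ + e sin θ₁) − (x₂cos θ₂ + e sin θ₂)]) = 39.9999 → r = 40
L² = (x₁ − r cos θ₁)² + (r sin θ₁ − e)² = 18496.0124 → L = 136.0000 → L = 136
check at θ₃=352°: x = 173.3734 (printed 173.3734) ✓

r = 40, L = 136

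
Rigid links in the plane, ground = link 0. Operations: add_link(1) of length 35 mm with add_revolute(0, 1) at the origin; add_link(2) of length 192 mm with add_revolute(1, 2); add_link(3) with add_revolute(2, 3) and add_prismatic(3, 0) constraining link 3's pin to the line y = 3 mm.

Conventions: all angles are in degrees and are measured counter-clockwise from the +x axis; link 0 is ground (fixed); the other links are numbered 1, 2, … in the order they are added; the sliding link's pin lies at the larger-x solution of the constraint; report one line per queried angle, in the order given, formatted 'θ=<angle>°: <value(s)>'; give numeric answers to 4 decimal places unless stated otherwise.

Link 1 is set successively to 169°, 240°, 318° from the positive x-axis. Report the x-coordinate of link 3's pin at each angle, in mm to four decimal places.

geometry: r = 35 mm, L = 192 mm, e = 3 mm
θ=169°: crank pin P = (r cos θ, r sin θ) = (-34.356951, 6.678315)
θ=169°: h = r sin θ − e = 6.678315 − 3 = 3.678315
θ=169°: x = r cos θ + √(L² − h²) = -34.356951 + 191.964762 = 157.607811
θ=240°: crank pin P = (r cos θ, r sin θ) = (-17.500000, -30.310889)
θ=240°: h = r sin θ − e = -30.310889 − 3 = -33.310889
θ=240°: x = r cos θ + √(L² − h²) = -17.500000 + 189.088299 = 171.588299
θ=318°: crank pin P = (r cos θ, r sin θ) = (26.010069, -23.419571)
θ=318°: h = r sin θ − e = -23.419571 − 3 = -26.419571
θ=318°: x = r cos θ + √(L² − h²) = 26.010069 + 190.173621 = 216.183690

θ=169°: 157.6078
θ=240°: 171.5883
θ=318°: 216.1837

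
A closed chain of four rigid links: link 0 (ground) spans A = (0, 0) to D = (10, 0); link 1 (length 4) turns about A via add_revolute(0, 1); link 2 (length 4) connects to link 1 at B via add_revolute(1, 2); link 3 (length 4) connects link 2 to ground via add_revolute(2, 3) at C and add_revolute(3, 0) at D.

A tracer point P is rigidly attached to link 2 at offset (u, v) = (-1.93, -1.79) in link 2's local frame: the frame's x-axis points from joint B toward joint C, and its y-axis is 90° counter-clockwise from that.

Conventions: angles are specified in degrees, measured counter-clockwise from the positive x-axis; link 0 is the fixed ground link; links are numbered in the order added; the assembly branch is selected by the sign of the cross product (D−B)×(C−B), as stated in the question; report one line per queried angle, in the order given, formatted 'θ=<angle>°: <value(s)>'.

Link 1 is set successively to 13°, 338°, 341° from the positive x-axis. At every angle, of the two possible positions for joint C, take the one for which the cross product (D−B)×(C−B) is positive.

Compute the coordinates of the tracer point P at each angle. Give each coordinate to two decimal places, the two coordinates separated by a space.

A=(0,0), D=(10.00,0)
θ=13°: B = A + 4.00·(cos13°, sin13°) = (3.8975, 0.8998)
θ=13°: |BD| = 6.1685
θ=13°: circle(B,4.00) ∩ circle(D,4.00): a=3.0843, h=2.5470
θ=13°:   candidates: C₊=(7.3203,2.9697) cross=15.711; C₋=(6.5772,-2.0699) cross=-15.711
θ=13°:   branch + wants cross > 0 → take C=(7.3203,2.9697) (cross=15.711)
θ=13°: ex = (C−B)/|BC| = (0.8557,0.5175); ey = (-0.5175,0.8557)
θ=13°: P = B + -1.93·ex + -1.79·ey = (3.1723,-1.6306)
θ=338°: B = A + 4.00·(cos338°, sin338°) = (3.7087, -1.4984)
θ=338°: |BD| = 6.4672
θ=338°: circle(B,4.00) ∩ circle(D,4.00): a=3.2336, h=2.3545
θ=338°:   candidates: C₊=(6.3088,1.5412) cross=15.227; C₋=(7.3999,-3.0396) cross=-15.227
θ=338°:   branch + wants cross > 0 → take C=(6.3088,1.5412) (cross=15.227)
θ=338°: ex = (C−B)/|BC| = (0.6500,0.7599); ey = (-0.7599,0.6500)
θ=338°: P = B + -1.93·ex + -1.79·ey = (3.8144,-4.1286)
θ=341°: B = A + 4.00·(cos341°, sin341°) = (3.7821, -1.3023)
θ=341°: |BD| = 6.3528
θ=341°: circle(B,4.00) ∩ circle(D,4.00): a=3.1764, h=2.4311
θ=341°:   candidates: C₊=(6.3927,1.7284) cross=15.445; C₋=(7.3894,-3.0306) cross=-15.445
θ=341°:   branch + wants cross > 0 → take C=(6.3927,1.7284) (cross=15.445)
θ=341°: ex = (C−B)/|BC| = (0.6527,0.7577); ey = (-0.7577,0.6527)
θ=341°: P = B + -1.93·ex + -1.79·ey = (3.8787,-3.9328)

θ=13°: 3.17 -1.63
θ=338°: 3.81 -4.13
θ=341°: 3.88 -3.93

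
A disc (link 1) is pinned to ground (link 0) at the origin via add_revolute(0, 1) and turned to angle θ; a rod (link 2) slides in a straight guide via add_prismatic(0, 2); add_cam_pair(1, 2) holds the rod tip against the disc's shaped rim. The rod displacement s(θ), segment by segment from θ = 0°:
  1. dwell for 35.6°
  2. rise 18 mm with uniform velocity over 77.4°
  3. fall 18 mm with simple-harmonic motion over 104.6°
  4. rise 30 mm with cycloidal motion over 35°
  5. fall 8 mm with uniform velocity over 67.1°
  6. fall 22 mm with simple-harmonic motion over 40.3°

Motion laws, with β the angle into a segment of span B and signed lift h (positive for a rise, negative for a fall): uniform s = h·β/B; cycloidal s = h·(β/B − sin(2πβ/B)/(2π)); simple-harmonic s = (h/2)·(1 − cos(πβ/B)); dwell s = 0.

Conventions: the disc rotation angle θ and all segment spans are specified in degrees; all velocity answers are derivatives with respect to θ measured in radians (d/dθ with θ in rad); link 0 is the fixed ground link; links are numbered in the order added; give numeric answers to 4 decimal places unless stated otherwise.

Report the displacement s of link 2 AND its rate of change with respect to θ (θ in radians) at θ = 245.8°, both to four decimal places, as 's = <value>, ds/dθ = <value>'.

segment 1 (0° to 35.6°, dwell): s unchanged at 0.0000
segment 2 (35.6° to 113°, uniform, h = 18) is passed completely: s = 0.0000 + (18) = 18.0000
segment 3 (113° to 217.6°, simple-harmonic, h = -18) is passed completely: s = 18.0000 + (-18) = 0.0000
θ = 245.8° falls in segment 4 (217.6° to 252.6°, cycloidal, h = 30): β = 245.8 − 217.6 = 28.2°, B = 35°; Δs = 30·(0.8057 − sin(2π·0.8057)/(2π)) = 28.6565; s = 0.0000 + 28.6565 = 28.6565
velocity in seg [217.6°–252.6°] (cycloidal), θ in radians: β = 28.2° = 0.4922 rad, B = 35° = 0.6109 rad; ds/dθ = (h/B)(1 − cos(2πβ/B)) = (30/0.6109)(1 − cos(2π·0.8057)) = 32.267813 mm/rad

s = 28.6565, ds/dθ = 32.2678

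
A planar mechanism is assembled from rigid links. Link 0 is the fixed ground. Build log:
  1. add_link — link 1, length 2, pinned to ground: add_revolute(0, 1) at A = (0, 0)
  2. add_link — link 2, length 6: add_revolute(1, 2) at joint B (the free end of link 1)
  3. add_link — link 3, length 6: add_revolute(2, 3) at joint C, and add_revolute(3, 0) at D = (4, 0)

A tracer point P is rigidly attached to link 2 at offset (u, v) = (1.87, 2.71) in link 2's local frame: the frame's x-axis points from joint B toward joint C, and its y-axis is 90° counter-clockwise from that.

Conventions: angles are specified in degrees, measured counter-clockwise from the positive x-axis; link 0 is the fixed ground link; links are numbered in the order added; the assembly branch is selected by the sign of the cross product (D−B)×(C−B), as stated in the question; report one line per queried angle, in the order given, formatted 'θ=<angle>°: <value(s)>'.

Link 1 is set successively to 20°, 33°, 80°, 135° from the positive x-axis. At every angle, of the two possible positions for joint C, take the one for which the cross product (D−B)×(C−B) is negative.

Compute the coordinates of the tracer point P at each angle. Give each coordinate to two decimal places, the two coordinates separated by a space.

A=(0,0), D=(4.00,0)
θ=20°: B = A + 2.00·(cos20°, sin20°) = (1.8794, 0.6840)
θ=20°: |BD| = 2.2282
θ=20°: circle(B,6.00) ∩ circle(D,6.00): a=1.1141, h=5.8957
θ=20°:   candidates: C₊=(4.7496,5.9530) cross=13.137; C₋=(1.1298,-5.2689) cross=-13.137
θ=20°:   branch - wants cross < 0 → take C=(1.1298,-5.2689) (cross=-13.137)
θ=20°: ex = (C−B)/|BC| = (-0.1249,-0.9922); ey = (0.9922,-0.1249)
θ=20°: P = B + 1.87·ex + 2.71·ey = (4.3345,-1.5099)
θ=33°: B = A + 2.00·(cos33°, sin33°) = (1.6773, 1.0893)
θ=33°: |BD| = 2.5654
θ=33°: circle(B,6.00) ∩ circle(D,6.00): a=1.2827, h=5.8613
θ=33°:   candidates: C₊=(5.3274,5.8513) cross=15.037; C₋=(0.3499,-4.7620) cross=-15.037
θ=33°:   branch - wants cross < 0 → take C=(0.3499,-4.7620) (cross=-15.037)
θ=33°: ex = (C−B)/|BC| = (-0.2212,-0.9752); ey = (0.9752,-0.2212)
θ=33°: P = B + 1.87·ex + 2.71·ey = (3.9065,-1.3339)
θ=80°: B = A + 2.00·(cos80°, sin80°) = (0.3473, 1.9696)
θ=80°: |BD| = 4.1499
θ=80°: circle(B,6.00) ∩ circle(D,6.00): a=2.0749, h=5.6298
θ=80°:   candidates: C₊=(4.8457,5.9401) cross=23.363; C₋=(-0.4984,-3.9705) cross=-23.363
θ=80°:   branch - wants cross < 0 → take C=(-0.4984,-3.9705) (cross=-23.363)
θ=80°: ex = (C−B)/|BC| = (-0.1409,-0.9900); ey = (0.9900,-0.1409)
θ=80°: P = B + 1.87·ex + 2.71·ey = (2.7667,-0.2637)
θ=135°: B = A + 2.00·(cos135°, sin135°) = (-1.4142, 1.4142)
θ=135°: |BD| = 5.5959
θ=135°: circle(B,6.00) ∩ circle(D,6.00): a=2.7979, h=5.3077
θ=135°:   candidates: C₊=(2.6343,5.8425) cross=29.701; C₋=(-0.0485,-4.4283) cross=-29.701
θ=135°:   branch - wants cross < 0 → take C=(-0.0485,-4.4283) (cross=-29.701)
θ=135°: ex = (C−B)/|BC| = (0.2276,-0.9737); ey = (0.9737,0.2276)
θ=135°: P = B + 1.87·ex + 2.71·ey = (1.6503,0.2102)

θ=20°: 4.33 -1.51
θ=33°: 3.91 -1.33
θ=80°: 2.77 -0.26
θ=135°: 1.65 0.21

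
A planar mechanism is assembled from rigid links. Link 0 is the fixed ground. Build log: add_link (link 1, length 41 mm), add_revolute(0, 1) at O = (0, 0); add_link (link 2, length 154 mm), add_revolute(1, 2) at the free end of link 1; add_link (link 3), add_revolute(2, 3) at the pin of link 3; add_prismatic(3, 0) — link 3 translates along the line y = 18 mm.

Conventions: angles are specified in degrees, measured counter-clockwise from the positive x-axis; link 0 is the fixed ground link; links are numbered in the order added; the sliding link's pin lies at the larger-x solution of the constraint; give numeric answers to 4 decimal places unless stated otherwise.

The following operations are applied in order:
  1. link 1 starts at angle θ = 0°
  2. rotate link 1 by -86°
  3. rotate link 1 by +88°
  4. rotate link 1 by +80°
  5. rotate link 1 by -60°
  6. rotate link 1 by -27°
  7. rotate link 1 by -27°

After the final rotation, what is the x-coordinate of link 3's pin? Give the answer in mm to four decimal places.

geometry: r = 41 mm, L = 154 mm, e = 18 mm; θ starts at 0°
rotate link 1 by -86°: θ ← 0° -86° = -86°
rotate link 1 by +88°: θ ← -86° +88° = 2°
rotate link 1 by +80°: θ ← 2° +80° = 82°
rotate link 1 by -60°: θ ← 82° -60° = 22°
rotate link 1 by -27°: θ ← 22° -27° = -5°
rotate link 1 by -27°: θ ← -5° -27° = -32°
crank pin P = (r cos θ, r sin θ) = (34.769972, -21.726690)
h = r sin θ − e = -21.726690 − 18 = -39.726690
x = r cos θ + √(L² − h²) = 34.769972 + 148.787735 = 183.557707

183.5577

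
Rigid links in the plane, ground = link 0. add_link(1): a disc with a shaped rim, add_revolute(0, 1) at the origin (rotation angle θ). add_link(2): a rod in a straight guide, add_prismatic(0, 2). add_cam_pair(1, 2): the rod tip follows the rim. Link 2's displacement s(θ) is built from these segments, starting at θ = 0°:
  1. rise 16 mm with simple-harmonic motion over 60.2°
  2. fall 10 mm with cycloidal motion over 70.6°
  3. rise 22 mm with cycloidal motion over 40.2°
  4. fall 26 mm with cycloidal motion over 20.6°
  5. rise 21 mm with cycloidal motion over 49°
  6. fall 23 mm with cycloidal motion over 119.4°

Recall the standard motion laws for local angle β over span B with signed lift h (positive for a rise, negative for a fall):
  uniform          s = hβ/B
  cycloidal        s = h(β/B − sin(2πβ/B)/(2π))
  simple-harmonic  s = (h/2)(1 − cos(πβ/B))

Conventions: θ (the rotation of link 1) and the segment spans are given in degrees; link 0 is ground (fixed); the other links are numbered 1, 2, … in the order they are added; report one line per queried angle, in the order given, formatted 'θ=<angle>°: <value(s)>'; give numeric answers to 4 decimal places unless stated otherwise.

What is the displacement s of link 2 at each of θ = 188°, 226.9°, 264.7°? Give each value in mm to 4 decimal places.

segment 1 (0° to 60.2°, simple-harmonic, h = 16) is passed completely: s = 0.0000 + (16) = 16.0000
segment 2 (60.2° to 130.8°, cycloidal, h = -10) is passed completely: s = 16.0000 + (-10) = 6.0000
segment 3 (130.8° to 171°, cycloidal, h = 22) is passed completely: s = 6.0000 + (22) = 28.0000
θ = 188° falls in segment 4 (171° to 191.6°, cycloidal, h = -26): β = 188 − 171 = 17°, B = 20.6°; Δs = -26·(0.8252 − sin(2π·0.8252)/(2π)) = -25.1405; s = 28.0000 − 25.1405 = 2.8595
segment 4 (171° to 191.6°, cycloidal, h = -26) is passed completely: s = 28.0000 + (-26) = 2.0000
θ = 226.9° falls in segment 5 (191.6° to 240.6°, cycloidal, h = 21): β = 226.9 − 191.6 = 35.3°, B = 49°; Δs = 21·(0.7204 − sin(2π·0.7204)/(2π)) = 18.4132; s = 2.0000 + 18.4132 = 20.4132
segment 5 (191.6° to 240.6°, cycloidal, h = 21) is passed completely: s = 2.0000 + (21) = 23.0000
θ = 264.7° falls in segment 6 (240.6° to 360°, cycloidal, h = -23): β = 264.7 − 240.6 = 24.1°, B = 119.4°; Δs = -23·(0.2018 − sin(2π·0.2018)/(2π)) = -1.1481; s = 23.0000 − 1.1481 = 21.8519

θ=188°: 2.8595
θ=226.9°: 20.4132
θ=264.7°: 21.8519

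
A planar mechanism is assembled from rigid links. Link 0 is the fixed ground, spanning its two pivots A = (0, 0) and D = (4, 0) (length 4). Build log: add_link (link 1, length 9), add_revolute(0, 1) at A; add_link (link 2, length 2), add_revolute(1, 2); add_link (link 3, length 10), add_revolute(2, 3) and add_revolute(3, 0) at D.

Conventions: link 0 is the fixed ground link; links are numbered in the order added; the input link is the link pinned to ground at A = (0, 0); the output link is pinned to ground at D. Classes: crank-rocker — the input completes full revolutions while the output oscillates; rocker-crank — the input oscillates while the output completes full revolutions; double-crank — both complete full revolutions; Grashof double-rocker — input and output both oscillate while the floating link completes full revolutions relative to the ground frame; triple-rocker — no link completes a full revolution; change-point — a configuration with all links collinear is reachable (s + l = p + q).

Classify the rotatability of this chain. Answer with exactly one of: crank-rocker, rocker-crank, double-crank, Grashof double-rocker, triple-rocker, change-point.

lengths: ground=4, input=9, coupler=2, output=10
sorted: s=2 (shortest), l=10 (longest), p+q=13
s + l = 12 vs p + q = 13
s + l < p + q (Grashof) with shortest = coupler link → Grashof double-rocker

Grashof double-rocker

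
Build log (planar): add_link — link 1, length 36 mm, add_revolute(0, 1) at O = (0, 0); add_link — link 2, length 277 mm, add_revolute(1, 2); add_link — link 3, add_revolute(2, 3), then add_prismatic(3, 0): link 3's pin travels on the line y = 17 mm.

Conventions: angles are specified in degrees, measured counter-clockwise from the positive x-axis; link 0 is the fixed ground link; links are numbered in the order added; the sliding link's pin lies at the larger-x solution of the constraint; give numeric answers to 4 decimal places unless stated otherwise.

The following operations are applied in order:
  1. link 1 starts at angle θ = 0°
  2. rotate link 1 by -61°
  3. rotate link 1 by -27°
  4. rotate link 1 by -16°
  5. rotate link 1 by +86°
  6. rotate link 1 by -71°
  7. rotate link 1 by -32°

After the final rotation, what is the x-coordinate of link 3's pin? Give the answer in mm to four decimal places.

geometry: r = 36 mm, L = 277 mm, e = 17 mm; θ starts at 0°
rotate link 1 by -61°: θ ← 0° -61° = -61°
rotate link 1 by -27°: θ ← -61° -27° = -88°
rotate link 1 by -16°: θ ← -88° -16° = -104°
rotate link 1 by +86°: θ ← -104° +86° = -18°
rotate link 1 by -71°: θ ← -18° -71° = -89°
rotate link 1 by -32°: θ ← -89° -32° = -121°
crank pin P = (r cos θ, r sin θ) = (-18.541371, -30.858023)
h = r sin θ − e = -30.858023 − 17 = -47.858023
x = r cos θ + √(L² − h²) = -18.541371 + 272.834400 = 254.293029

254.2930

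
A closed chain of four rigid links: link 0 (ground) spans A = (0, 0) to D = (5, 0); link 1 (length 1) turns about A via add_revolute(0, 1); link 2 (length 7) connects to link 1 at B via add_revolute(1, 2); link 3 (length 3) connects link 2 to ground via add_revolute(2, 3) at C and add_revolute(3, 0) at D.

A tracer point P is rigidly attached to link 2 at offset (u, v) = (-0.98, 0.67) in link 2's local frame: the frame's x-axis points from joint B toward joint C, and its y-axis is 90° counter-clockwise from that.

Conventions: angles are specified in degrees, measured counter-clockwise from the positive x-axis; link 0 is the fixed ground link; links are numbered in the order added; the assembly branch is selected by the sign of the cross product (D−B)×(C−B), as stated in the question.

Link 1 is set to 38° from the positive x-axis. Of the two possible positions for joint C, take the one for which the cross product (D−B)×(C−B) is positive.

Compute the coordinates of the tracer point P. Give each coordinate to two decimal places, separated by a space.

A=(0,0), D=(5.00,0)
B = A + 1.00·(cos38°, sin38°) = (0.7880, 0.6157)
|BD| = 4.2567
circle(B,7.00) ∩ circle(D,3.00): a=6.8268, h=1.5475
  candidates: C₊=(7.7668,1.1595) cross=6.587; C₋=(7.3192,-1.9030) cross=-6.587
  branch + wants cross > 0 → take C=(7.7668,1.1595) (cross=6.587)
ex = (C−B)/|BC| = (0.9970,0.0777); ey = (-0.0777,0.9970)
P = B + -0.98·ex + 0.67·ey = (-0.2411,1.2075)

-0.24 1.21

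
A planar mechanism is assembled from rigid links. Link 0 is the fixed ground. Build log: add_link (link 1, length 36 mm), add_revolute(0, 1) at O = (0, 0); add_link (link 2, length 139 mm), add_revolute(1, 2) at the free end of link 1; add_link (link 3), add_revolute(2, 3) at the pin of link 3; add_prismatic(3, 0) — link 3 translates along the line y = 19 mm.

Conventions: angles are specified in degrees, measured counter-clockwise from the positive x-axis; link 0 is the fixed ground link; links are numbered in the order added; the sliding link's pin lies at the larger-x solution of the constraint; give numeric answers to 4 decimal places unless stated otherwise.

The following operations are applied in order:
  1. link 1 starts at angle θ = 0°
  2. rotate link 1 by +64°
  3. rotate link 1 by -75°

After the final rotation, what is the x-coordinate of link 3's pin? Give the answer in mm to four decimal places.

geometry: r = 36 mm, L = 139 mm, e = 19 mm; θ starts at 0°
rotate link 1 by +64°: θ ← 0° +64° = 64°
rotate link 1 by -75°: θ ← 64° -75° = -11°
crank pin P = (r cos θ, r sin θ) = (35.338579, -6.869124)
h = r sin θ − e = -6.869124 − 19 = -25.869124
x = r cos θ + √(L² − h²) = 35.338579 + 136.571551 = 171.910129

171.9101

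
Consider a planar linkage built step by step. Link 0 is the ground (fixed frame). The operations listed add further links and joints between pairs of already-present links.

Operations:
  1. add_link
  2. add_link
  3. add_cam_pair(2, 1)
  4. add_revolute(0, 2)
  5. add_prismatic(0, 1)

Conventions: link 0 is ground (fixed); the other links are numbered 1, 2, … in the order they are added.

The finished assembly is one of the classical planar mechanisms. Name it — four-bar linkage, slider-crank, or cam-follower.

links: 3 (incl. ground); joints: 1 revolute, 1 prismatic, 1 higher (cam) pair, forming one closed loop
3 links, revolute + prismatic + higher pair in one loop → cam-follower

cam-follower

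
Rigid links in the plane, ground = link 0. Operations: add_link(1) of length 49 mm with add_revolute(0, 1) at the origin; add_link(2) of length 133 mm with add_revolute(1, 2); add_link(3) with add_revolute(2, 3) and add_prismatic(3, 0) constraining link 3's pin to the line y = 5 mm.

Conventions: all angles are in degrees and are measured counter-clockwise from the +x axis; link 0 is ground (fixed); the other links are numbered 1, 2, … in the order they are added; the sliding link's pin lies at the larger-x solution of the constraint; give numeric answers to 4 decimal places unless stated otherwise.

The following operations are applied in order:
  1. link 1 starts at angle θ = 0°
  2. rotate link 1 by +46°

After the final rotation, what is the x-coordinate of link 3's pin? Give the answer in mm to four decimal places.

geometry: r = 49 mm, L = 133 mm, e = 5 mm; θ starts at 0°
rotate link 1 by +46°: θ ← 0° +46° = 46°
crank pin P = (r cos θ, r sin θ) = (34.038260, 35.247650)
h = r sin θ − e = 35.247650 − 5 = 30.247650
x = r cos θ + √(L² − h²) = 34.038260 + 129.514785 = 163.553046

163.5530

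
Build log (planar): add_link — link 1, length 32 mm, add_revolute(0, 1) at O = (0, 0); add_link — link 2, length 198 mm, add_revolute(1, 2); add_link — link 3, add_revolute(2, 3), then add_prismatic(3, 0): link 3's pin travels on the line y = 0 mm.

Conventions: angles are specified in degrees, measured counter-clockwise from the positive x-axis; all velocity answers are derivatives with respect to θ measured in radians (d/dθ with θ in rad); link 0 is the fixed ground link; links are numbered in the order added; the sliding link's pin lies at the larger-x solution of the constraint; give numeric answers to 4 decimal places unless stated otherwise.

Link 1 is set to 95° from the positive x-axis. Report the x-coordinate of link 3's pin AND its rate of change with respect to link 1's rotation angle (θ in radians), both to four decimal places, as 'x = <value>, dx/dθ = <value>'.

geometry: r = 32 mm, L = 198 mm, e = 0 mm
crank pin P = (r cos θ, r sin θ) = (-2.788984, 31.878230)
h = r sin θ − e = 31.878230 − 0 = 31.878230
x = r cos θ + √(L² − h²) = -2.788984 + 195.416935 = 192.627951
dx/dθ = −r sin θ − h·r cos θ/√(L² − h²) (θ in radians; h = 31.878230) = -31.423265

x = 192.6280, dx/dθ = -31.4233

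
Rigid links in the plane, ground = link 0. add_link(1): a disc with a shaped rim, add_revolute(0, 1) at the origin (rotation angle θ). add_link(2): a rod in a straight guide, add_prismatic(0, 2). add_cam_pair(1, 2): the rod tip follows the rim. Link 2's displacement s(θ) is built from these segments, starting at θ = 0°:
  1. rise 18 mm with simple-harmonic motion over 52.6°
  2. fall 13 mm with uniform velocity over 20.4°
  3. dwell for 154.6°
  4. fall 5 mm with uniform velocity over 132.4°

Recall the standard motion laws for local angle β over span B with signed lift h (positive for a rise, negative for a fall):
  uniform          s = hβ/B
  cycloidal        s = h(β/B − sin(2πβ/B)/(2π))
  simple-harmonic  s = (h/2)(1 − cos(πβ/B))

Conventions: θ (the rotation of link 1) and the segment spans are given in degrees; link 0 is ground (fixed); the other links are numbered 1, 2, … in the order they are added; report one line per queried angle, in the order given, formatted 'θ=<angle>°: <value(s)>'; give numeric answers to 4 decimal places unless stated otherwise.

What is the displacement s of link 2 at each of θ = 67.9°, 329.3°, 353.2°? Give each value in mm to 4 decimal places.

segment 1 (0° to 52.6°, simple-harmonic, h = 18) is passed completely: s = 0.0000 + (18) = 18.0000
θ = 67.9° falls in segment 2 (52.6° to 73°, uniform, h = -13): β = 67.9 − 52.6 = 15.3°, B = 20.4°; Δs = -13·15.3/20.4 = -9.7500; s = 18.0000 − 9.7500 = 8.2500
segment 2 (52.6° to 73°, uniform, h = -13) is passed completely: s = 18.0000 + (-13) = 5.0000
segment 3 (73° to 227.6°, dwell): s unchanged at 5.0000
θ = 329.3° falls in segment 4 (227.6° to 360°, uniform, h = -5): β = 329.3 − 227.6 = 101.7°, B = 132.4°; Δs = -5·101.7/132.4 = -3.8406; s = 5.0000 − 3.8406 = 1.1594
θ = 353.2° falls in segment 4 (227.6° to 360°, uniform, h = -5): β = 353.2 − 227.6 = 125.6°, B = 132.4°; Δs = -5·125.6/132.4 = -4.7432; s = 5.0000 − 4.7432 = 0.2568

θ=67.9°: 8.2500
θ=329.3°: 1.1594
θ=353.2°: 0.2568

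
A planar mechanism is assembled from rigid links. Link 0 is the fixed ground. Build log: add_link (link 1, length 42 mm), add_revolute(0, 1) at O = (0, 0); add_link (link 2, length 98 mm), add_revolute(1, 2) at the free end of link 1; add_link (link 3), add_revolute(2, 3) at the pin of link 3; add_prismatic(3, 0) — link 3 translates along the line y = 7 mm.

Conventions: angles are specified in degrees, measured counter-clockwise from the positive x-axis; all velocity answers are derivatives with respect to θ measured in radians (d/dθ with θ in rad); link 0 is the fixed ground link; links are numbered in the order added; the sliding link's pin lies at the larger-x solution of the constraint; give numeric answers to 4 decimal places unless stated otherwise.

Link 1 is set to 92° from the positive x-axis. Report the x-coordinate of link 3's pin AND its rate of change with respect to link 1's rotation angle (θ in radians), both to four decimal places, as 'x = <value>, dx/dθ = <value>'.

geometry: r = 42 mm, L = 98 mm, e = 7 mm
crank pin P = (r cos θ, r sin θ) = (-1.465779, 41.974415)
h = r sin θ − e = 41.974415 − 7 = 34.974415
x = r cos θ + √(L² − h²) = -1.465779 + 91.546656 = 90.080878
dx/dθ = −r sin θ − h·r cos θ/√(L² − h²) (θ in radians; h = 34.974415) = -41.414430

x = 90.0809, dx/dθ = -41.4144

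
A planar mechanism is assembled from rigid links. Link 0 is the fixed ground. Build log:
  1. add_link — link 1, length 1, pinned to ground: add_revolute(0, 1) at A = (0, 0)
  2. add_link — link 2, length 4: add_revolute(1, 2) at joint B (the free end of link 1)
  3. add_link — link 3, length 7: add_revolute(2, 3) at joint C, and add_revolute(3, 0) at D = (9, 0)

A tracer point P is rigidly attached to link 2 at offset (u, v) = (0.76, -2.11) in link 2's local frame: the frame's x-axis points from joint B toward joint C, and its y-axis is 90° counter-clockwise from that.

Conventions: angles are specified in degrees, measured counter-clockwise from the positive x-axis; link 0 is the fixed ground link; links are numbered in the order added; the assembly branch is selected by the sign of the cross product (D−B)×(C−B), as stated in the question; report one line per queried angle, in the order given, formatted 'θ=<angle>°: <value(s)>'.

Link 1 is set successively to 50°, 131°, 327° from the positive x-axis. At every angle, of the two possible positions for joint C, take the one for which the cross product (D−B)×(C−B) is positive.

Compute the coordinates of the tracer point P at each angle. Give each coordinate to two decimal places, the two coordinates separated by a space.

A=(0,0), D=(9.00,0)
θ=50°: B = A + 1.00·(cos50°, sin50°) = (0.6428, 0.7660)
θ=50°: |BD| = 8.3922
θ=50°: circle(B,4.00) ∩ circle(D,7.00): a=2.2300, h=3.3207
θ=50°:   candidates: C₊=(3.1666,3.8693) cross=27.868; C₋=(2.5604,-2.7443) cross=-27.868
θ=50°:   branch + wants cross > 0 → take C=(3.1666,3.8693) (cross=27.868)
θ=50°: ex = (C−B)/|BC| = (0.6310,0.7758); ey = (-0.7758,0.6310)
θ=50°: P = B + 0.76·ex + -2.11·ey = (2.7593,0.0243)
θ=131°: B = A + 1.00·(cos131°, sin131°) = (-0.6561, 0.7547)
θ=131°: |BD| = 9.6855
θ=131°: circle(B,4.00) ∩ circle(D,7.00): a=3.1392, h=2.4790
θ=131°:   candidates: C₊=(2.6667,2.9816) cross=24.011; C₋=(2.2804,-1.9614) cross=-24.011
θ=131°:   branch + wants cross > 0 → take C=(2.6667,2.9816) (cross=24.011)
θ=131°: ex = (C−B)/|BC| = (0.8307,0.5567); ey = (-0.5567,0.8307)
θ=131°: P = B + 0.76·ex + -2.11·ey = (1.1500,-0.5750)
θ=327°: B = A + 1.00·(cos327°, sin327°) = (0.8387, -0.5446)
θ=327°: |BD| = 8.1795
θ=327°: circle(B,4.00) ∩ circle(D,7.00): a=2.0725, h=3.4212
θ=327°:   candidates: C₊=(2.6788,3.0070) cross=27.984; C₋=(3.1344,-3.8203) cross=-27.984
θ=327°:   branch + wants cross > 0 → take C=(2.6788,3.0070) (cross=27.984)
θ=327°: ex = (C−B)/|BC| = (0.4600,0.8879); ey = (-0.8879,0.4600)
θ=327°: P = B + 0.76·ex + -2.11·ey = (3.0618,-0.8405)

θ=50°: 2.76 0.02
θ=131°: 1.15 -0.57
θ=327°: 3.06 -0.84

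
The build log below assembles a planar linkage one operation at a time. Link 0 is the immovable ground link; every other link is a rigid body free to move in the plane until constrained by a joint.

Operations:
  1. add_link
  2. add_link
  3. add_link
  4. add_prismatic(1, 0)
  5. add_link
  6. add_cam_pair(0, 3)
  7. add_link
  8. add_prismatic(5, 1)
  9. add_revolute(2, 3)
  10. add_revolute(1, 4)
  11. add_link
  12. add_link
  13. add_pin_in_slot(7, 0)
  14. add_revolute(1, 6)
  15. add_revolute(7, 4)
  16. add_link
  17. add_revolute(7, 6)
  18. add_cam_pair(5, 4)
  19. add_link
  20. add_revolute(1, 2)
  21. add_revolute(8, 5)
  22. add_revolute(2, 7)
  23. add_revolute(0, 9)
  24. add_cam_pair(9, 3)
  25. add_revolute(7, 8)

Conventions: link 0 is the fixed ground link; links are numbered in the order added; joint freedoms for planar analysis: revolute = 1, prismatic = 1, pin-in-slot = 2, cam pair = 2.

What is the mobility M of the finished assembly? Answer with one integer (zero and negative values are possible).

L=1 J1=0 J2=0
add link → L=2 J1=0 J2=0
add link → L=3 J1=0 J2=0
add link → L=4 J1=0 J2=0
P@1,0 dof=1 J1 → L=4 J1=1 J2=0
add link → L=5 J1=1 J2=0
C@0,3 dof=2 J2 → L=5 J1=1 J2=1
add link → L=6 J1=1 J2=1
P@5,1 dof=1 J1 → L=6 J1=2 J2=1
R@2,3 dof=1 J1 → L=6 J1=3 J2=1
R@1,4 dof=1 J1 → L=6 J1=4 J2=1
add link → L=7 J1=4 J2=1
add link → L=8 J1=4 J2=1
PS@7,0 dof=2 J2 → L=8 J1=4 J2=2
R@1,6 dof=1 J1 → L=8 J1=5 J2=2
R@7,4 dof=1 J1 → L=8 J1=6 J2=2
add link → L=9 J1=6 J2=2
R@7,6 dof=1 J1 → L=9 J1=7 J2=2
C@5,4 dof=2 J2 → L=9 J1=7 J2=3
add link → L=10 J1=7 J2=3
R@1,2 dof=1 J1 → L=10 J1=8 J2=3
R@8,5 dof=1 J1 → L=10 J1=9 J2=3
R@2,7 dof=1 J1 → L=10 J1=10 J2=3
R@0,9 dof=1 J1 → L=10 J1=11 J2=3
C@9,3 dof=2 J2 → L=10 J1=11 J2=4
R@7,8 dof=1 J1 → L=10 J1=12 J2=4
M=3(L−1)−2J1−J2=3·9−2·12−4=-1

M = -1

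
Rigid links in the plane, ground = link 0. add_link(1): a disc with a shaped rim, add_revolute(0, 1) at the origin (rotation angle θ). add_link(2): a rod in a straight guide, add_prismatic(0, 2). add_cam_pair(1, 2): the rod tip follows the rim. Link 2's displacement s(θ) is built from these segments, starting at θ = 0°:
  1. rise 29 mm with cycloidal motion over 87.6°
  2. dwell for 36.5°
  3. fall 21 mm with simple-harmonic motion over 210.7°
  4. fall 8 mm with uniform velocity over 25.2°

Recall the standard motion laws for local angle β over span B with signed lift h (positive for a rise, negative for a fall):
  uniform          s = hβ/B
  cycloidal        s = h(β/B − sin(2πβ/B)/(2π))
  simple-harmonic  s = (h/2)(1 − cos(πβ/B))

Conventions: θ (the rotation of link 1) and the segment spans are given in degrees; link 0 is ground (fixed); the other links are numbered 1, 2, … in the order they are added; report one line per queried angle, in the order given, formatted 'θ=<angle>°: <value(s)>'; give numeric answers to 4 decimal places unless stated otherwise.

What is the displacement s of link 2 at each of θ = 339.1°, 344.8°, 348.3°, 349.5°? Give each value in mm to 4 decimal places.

segment 1 (0° to 87.6°, cycloidal, h = 29) is passed completely: s = 0.0000 + (29) = 29.0000
segment 2 (87.6° to 124.1°, dwell): s unchanged at 29.0000
segment 3 (124.1° to 334.8°, simple-harmonic, h = -21) is passed completely: s = 29.0000 + (-21) = 8.0000
θ = 339.1° falls in segment 4 (334.8° to 360°, uniform, h = -8): β = 339.1 − 334.8 = 4.3°, B = 25.2°; Δs = -8·4.3/25.2 = -1.3651; s = 8.0000 − 1.3651 = 6.6349
θ = 344.8° falls in segment 4 (334.8° to 360°, uniform, h = -8): β = 344.8 − 334.8 = 10°, B = 25.2°; Δs = -8·10/25.2 = -3.1746; s = 8.0000 − 3.1746 = 4.8254
θ = 348.3° falls in segment 4 (334.8° to 360°, uniform, h = -8): β = 348.3 − 334.8 = 13.5°, B = 25.2°; Δs = -8·13.5/25.2 = -4.2857; s = 8.0000 − 4.2857 = 3.7143
θ = 349.5° falls in segment 4 (334.8° to 360°, uniform, h = -8): β = 349.5 − 334.8 = 14.7°, B = 25.2°; Δs = -8·14.7/25.2 = -4.6667; s = 8.0000 − 4.6667 = 3.3333

θ=339.1°: 6.6349
θ=344.8°: 4.8254
θ=348.3°: 3.7143
θ=349.5°: 3.3333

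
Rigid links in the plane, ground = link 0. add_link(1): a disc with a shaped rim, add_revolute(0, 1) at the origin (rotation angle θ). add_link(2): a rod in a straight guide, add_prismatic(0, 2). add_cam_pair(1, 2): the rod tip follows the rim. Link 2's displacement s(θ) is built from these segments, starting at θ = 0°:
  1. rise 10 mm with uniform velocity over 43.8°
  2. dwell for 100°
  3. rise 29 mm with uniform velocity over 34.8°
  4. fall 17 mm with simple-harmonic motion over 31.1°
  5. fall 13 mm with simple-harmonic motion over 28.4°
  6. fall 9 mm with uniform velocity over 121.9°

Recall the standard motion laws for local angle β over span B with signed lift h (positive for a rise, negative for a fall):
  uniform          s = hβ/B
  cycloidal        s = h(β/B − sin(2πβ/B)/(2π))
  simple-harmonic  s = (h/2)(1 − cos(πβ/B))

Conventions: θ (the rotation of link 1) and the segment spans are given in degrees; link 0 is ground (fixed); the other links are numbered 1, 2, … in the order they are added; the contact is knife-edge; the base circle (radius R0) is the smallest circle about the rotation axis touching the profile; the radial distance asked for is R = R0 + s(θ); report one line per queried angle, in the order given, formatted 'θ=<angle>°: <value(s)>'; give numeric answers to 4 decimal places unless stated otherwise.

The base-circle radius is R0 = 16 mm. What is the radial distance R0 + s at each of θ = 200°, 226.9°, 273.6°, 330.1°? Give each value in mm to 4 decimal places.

segment 1 (0° to 43.8°, uniform, h = 10) is passed completely: s = 0.0000 + (10) = 10.0000
segment 2 (43.8° to 143.8°, dwell): s unchanged at 10.0000
segment 3 (143.8° to 178.6°, uniform, h = 29) is passed completely: s = 10.0000 + (29) = 39.0000
θ = 200° falls in segment 4 (178.6° to 209.7°, simple-harmonic, h = -17): β = 200 − 178.6 = 21.4°, B = 31.1°; Δs = -17/2·(1 − cos(π·0.6881)) = -13.2357; s = 39.0000 − 13.2357 = 25.7643
segment 4 (178.6° to 209.7°, simple-harmonic, h = -17) is passed completely: s = 39.0000 + (-17) = 22.0000
θ = 226.9° falls in segment 5 (209.7° to 238.1°, simple-harmonic, h = -13): β = 226.9 − 209.7 = 17.2°, B = 28.4°; Δs = -13/2·(1 − cos(π·0.6056)) = -8.6177; s = 22.0000 − 8.6177 = 13.3823
segment 5 (209.7° to 238.1°, simple-harmonic, h = -13) is passed completely: s = 22.0000 + (-13) = 9.0000
θ = 273.6° falls in segment 6 (238.1° to 360°, uniform, h = -9): β = 273.6 − 238.1 = 35.5°, B = 121.9°; Δs = -9·35.5/121.9 = -2.6210; s = 9.0000 − 2.6210 = 6.3790
θ = 330.1° falls in segment 6 (238.1° to 360°, uniform, h = -9): β = 330.1 − 238.1 = 92°, B = 121.9°; Δs = -9·92/121.9 = -6.7925; s = 9.0000 − 6.7925 = 2.2075
θ=200°: R = R0 + s = 16 + 25.7643 = 41.7643
θ=226.9°: R = R0 + s = 16 + 13.3823 = 29.3823
θ=273.6°: R = R0 + s = 16 + 6.3790 = 22.3790
θ=330.1°: R = R0 + s = 16 + 2.2075 = 18.2075

θ=200°: 41.7643
θ=226.9°: 29.3823
θ=273.6°: 22.3790
θ=330.1°: 18.2075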